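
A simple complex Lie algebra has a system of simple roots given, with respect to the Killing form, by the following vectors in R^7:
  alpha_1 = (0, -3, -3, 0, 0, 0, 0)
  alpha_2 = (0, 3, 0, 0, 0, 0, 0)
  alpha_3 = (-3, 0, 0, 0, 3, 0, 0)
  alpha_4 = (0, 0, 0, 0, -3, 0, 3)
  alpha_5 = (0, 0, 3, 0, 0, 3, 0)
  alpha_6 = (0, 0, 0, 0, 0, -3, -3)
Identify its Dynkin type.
B_6

Compute the Cartan integers a_ij = 2(alpha_i, alpha_j)/(alpha_j, alpha_j); the resulting 6x6 Cartan matrix is
[[2, -2, 0, 0, -1, 0], [-1, 2, 0, 0, 0, 0], [0, 0, 2, -1, 0, 0], [0, 0, -1, 2, 0, -1], [-1, 0, 0, 0, 2, -1], [0, 0, 0, -1, -1, 2]].
The roots have two lengths (squared-length ratio 2:1); the short ones are alpha_{2}. The associated Dynkin diagram is a chain of 6 nodes with a double edge at one end; the terminal node there is the unique short simple root (B_6), so the type is B_6 (the algebra so(13)).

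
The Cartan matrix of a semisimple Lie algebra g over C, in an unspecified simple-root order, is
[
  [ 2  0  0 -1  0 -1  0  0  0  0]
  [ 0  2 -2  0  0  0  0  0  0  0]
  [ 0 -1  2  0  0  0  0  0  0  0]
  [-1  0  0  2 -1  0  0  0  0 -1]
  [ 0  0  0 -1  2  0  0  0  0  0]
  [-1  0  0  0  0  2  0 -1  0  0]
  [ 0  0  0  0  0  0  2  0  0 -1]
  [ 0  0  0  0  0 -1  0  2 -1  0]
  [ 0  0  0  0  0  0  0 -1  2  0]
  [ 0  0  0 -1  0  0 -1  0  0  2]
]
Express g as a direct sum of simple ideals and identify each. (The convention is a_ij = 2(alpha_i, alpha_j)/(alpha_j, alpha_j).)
B_2 ⊕ E_8

The diagram associated to this matrix has two connected components: the simple roots {alpha_2, alpha_3} form a chain of 2 nodes with a double edge at one end; the terminal node there is the unique short simple root (B_2), and {alpha_1, alpha_4, alpha_5, alpha_6, alpha_7, alpha_8, alpha_9, alpha_10} form a chain of 7 nodes with one extra node attached to the third node from one end (E_8). A semisimple Lie algebra decomposes uniquely as the direct sum of simple ideals, one per connected component of its Dynkin diagram, so g ≅ B_2 ⊕ E_8 (dimension 10 + 248 = 258).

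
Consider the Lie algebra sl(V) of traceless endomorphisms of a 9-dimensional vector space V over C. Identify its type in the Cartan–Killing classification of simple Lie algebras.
This is sl(9), which has dimension 9^2 - 1 = 80 and rank 9 - 1 = 8 (a Cartan subalgebra is the diagonal traceless matrices). In the classification of classical Lie algebras, the special linear algebra sl(n+1) has type A_n; here n = 8, so the Dynkin diagram is a chain of 8 nodes with single edges (A_8). Hence the type is A_8.

A8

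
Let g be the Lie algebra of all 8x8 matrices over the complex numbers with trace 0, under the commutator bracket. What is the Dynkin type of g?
This is sl(8), which has dimension 8^2 - 1 = 63 and rank 8 - 1 = 7 (a Cartan subalgebra is the diagonal traceless matrices). In the classification of classical Lie algebras, the special linear algebra sl(n+1) has type A_n; here n = 7, so the Dynkin diagram is a chain of 7 nodes with single edges (A_7). Hence the type is A_7.

A7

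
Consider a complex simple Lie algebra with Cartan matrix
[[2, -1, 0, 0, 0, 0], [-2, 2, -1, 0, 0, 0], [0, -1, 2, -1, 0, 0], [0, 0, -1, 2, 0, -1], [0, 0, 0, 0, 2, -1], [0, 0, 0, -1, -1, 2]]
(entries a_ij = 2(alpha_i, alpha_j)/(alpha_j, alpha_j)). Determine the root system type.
B6

The matrix has rank 6 with 2's on the diagonal. Reading the off-diagonal entries as Dynkin edges (a single edge where a_ij = a_ji = -1; a double or triple edge where a_ij * a_ji = 2 or 3), the diagram is a chain of 6 nodes with a double edge at one end; the terminal node there is the unique short simple root (B_6). One simple-root ordering that puts it in standard form is (alpha_5, alpha_6, alpha_4, alpha_3, alpha_2, alpha_1). So the algebra is type B_6, i.e. so(13).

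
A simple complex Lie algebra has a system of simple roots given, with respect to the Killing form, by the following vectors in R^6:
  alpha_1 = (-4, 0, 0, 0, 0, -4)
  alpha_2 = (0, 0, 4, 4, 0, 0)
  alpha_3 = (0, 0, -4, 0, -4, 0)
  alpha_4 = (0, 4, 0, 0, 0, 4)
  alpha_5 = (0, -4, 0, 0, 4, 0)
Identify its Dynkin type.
A_5

Compute the Cartan integers a_ij = 2(alpha_i, alpha_j)/(alpha_j, alpha_j); the resulting 5x5 Cartan matrix is
[[2, 0, 0, -1, 0], [0, 2, -1, 0, 0], [0, -1, 2, 0, -1], [-1, 0, 0, 2, -1], [0, 0, -1, -1, 2]].
All simple roots have the same length, so the diagram is simply laced. The associated Dynkin diagram is a chain of 5 nodes with single edges (A_5), so the type is A_5 (the algebra sl(6)).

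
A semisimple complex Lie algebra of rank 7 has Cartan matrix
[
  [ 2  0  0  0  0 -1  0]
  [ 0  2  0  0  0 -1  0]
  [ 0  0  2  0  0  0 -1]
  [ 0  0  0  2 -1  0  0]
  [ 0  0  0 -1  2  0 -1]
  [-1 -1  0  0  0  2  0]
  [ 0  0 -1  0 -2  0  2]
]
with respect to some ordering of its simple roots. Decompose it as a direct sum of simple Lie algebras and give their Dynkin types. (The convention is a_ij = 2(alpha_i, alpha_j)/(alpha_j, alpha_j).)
A3 + F4

The diagram associated to this matrix has two connected components: the simple roots {alpha_1, alpha_2, alpha_6} form a chain of 3 nodes with single edges (A_3), and {alpha_3, alpha_4, alpha_5, alpha_7} form a chain of 4 nodes with a double edge between the middle two (F_4). A semisimple Lie algebra decomposes uniquely as the direct sum of simple ideals, one per connected component of its Dynkin diagram, so g ≅ A_3 ⊕ F_4 (dimension 15 + 52 = 67).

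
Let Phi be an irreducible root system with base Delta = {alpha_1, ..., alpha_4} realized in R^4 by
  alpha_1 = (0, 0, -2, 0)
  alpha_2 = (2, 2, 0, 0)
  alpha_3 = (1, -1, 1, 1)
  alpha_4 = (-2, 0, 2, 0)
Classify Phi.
type F_4

Compute the Cartan integers a_ij = 2(alpha_i, alpha_j)/(alpha_j, alpha_j); the resulting 4x4 Cartan matrix is
[[2, 0, -1, -1], [0, 2, 0, -1], [-1, 0, 2, 0], [-2, -1, 0, 2]].
The roots have two lengths (squared-length ratio 2:1); the short ones are alpha_{1,3}. The associated Dynkin diagram is a chain of 4 nodes with a double edge between the middle two (F_4), so the type is F_4.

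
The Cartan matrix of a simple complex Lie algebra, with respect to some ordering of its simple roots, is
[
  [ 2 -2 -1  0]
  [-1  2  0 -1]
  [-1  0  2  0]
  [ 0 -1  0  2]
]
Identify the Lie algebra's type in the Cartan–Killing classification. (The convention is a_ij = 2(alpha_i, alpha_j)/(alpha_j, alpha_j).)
F_4

The matrix has rank 4 with 2's on the diagonal. Reading the off-diagonal entries as Dynkin edges (a single edge where a_ij = a_ji = -1; a double or triple edge where a_ij * a_ji = 2 or 3), the diagram is a chain of 4 nodes with a double edge between the middle two (F_4). One simple-root ordering that puts it in standard form is (alpha_3, alpha_1, alpha_2, alpha_4). So the algebra is type F_4.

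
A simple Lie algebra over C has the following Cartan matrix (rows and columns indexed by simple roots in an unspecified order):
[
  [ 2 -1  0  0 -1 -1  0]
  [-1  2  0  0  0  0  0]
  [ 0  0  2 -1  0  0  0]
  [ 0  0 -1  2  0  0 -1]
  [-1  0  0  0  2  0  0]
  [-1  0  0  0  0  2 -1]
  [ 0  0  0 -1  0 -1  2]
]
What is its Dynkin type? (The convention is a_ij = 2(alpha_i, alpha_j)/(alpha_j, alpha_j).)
D_7

The matrix has rank 7 with 2's on the diagonal. Reading the off-diagonal entries as Dynkin edges (a single edge where a_ij = a_ji = -1; a double or triple edge where a_ij * a_ji = 2 or 3), the diagram is a chain of 5 nodes with a fork of two nodes at one end (D_7). One simple-root ordering that puts it in standard form is (alpha_3, alpha_4, alpha_7, alpha_6, alpha_1, alpha_2, alpha_5). So the algebra is type D_7, i.e. so(14).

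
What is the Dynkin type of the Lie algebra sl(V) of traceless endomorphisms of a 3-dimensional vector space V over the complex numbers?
A_2 (sl(3))

This is sl(3), which has dimension 3^2 - 1 = 8 and rank 3 - 1 = 2 (a Cartan subalgebra is the diagonal traceless matrices). In the classification of classical Lie algebras, the special linear algebra sl(n+1) has type A_n; here n = 2, so the Dynkin diagram is a chain of 2 nodes with single edges (A_2). Hence the type is A_2.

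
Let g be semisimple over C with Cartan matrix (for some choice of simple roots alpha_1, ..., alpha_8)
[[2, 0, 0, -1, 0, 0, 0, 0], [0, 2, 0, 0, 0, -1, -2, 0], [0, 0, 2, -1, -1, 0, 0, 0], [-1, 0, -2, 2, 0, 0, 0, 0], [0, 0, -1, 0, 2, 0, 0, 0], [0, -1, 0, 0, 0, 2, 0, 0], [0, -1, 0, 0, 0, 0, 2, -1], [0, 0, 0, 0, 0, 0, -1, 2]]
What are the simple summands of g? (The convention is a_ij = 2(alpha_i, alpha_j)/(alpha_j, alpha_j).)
type F_4 + type F_4

The diagram associated to this matrix has two connected components: the simple roots {alpha_1, alpha_3, alpha_4, alpha_5} form a chain of 4 nodes with a double edge between the middle two (F_4), and {alpha_2, alpha_6, alpha_7, alpha_8} form a chain of 4 nodes with a double edge between the middle two (F_4). A semisimple Lie algebra decomposes uniquely as the direct sum of simple ideals, one per connected component of its Dynkin diagram, so g ≅ F_4 ⊕ F_4 (dimension 52 + 52 = 104).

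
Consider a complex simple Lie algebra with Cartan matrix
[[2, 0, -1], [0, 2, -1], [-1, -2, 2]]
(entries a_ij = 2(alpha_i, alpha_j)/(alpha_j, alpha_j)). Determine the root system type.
The matrix has rank 3 with 2's on the diagonal. Reading the off-diagonal entries as Dynkin edges (a single edge where a_ij = a_ji = -1; a double or triple edge where a_ij * a_ji = 2 or 3), the diagram is a chain of 3 nodes with a double edge at one end; the terminal node there is the unique short simple root (B_3). One simple-root ordering that puts it in standard form is (alpha_1, alpha_3, alpha_2). So the algebra is type B_3, i.e. so(7).

type B_3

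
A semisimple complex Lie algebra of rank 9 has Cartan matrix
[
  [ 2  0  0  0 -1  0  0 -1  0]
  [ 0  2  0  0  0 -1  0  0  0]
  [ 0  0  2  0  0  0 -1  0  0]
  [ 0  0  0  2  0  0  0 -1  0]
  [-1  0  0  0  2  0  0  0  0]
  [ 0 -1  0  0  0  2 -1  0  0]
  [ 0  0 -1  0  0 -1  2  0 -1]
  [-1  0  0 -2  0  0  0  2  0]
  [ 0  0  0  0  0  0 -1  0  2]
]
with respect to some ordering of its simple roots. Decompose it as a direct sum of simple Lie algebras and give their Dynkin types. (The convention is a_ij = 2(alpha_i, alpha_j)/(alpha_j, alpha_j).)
B4 ⊕ D5

The diagram associated to this matrix has two connected components: the simple roots {alpha_1, alpha_4, alpha_5, alpha_8} form a chain of 4 nodes with a double edge at one end; the terminal node there is the unique short simple root (B_4), and {alpha_2, alpha_3, alpha_6, alpha_7, alpha_9} form a chain of 3 nodes with a fork of two nodes at one end (D_5). A semisimple Lie algebra decomposes uniquely as the direct sum of simple ideals, one per connected component of its Dynkin diagram, so g ≅ B_4 ⊕ D_5 (dimension 36 + 45 = 81).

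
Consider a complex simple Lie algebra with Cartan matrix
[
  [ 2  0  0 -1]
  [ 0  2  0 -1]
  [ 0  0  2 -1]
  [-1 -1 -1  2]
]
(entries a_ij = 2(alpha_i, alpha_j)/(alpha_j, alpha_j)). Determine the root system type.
D_4

The matrix has rank 4 with 2's on the diagonal. Reading the off-diagonal entries as Dynkin edges (a single edge where a_ij = a_ji = -1; a double or triple edge where a_ij * a_ji = 2 or 3), the diagram is a chain of 2 nodes with a fork of two nodes at one end (D_4). One simple-root ordering that puts it in standard form is (alpha_2, alpha_4, alpha_1, alpha_3). So the algebra is type D_4, i.e. so(8).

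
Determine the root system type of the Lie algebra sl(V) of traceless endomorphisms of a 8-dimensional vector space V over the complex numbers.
type A_7

This is sl(8), which has dimension 8^2 - 1 = 63 and rank 8 - 1 = 7 (a Cartan subalgebra is the diagonal traceless matrices). In the classification of classical Lie algebras, the special linear algebra sl(n+1) has type A_n; here n = 7, so the Dynkin diagram is a chain of 7 nodes with single edges (A_7). Hence the type is A_7.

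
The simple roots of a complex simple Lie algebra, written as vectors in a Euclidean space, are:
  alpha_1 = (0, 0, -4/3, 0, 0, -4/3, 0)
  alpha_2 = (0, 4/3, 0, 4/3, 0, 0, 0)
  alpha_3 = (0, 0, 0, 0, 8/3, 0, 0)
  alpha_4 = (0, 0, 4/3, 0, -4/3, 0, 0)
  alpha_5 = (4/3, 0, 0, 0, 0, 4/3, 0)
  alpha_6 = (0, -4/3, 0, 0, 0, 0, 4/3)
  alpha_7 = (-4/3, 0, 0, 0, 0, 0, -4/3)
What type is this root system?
C_7

Compute the Cartan integers a_ij = 2(alpha_i, alpha_j)/(alpha_j, alpha_j); the resulting 7x7 Cartan matrix is
[[2, 0, 0, -1, -1, 0, 0], [0, 2, 0, 0, 0, -1, 0], [0, 0, 2, -2, 0, 0, 0], [-1, 0, -1, 2, 0, 0, 0], [-1, 0, 0, 0, 2, 0, -1], [0, -1, 0, 0, 0, 2, -1], [0, 0, 0, 0, -1, -1, 2]].
The roots have two lengths (squared-length ratio 2:1); the short ones are alpha_{1,2,4,5,6,7}. The associated Dynkin diagram is a chain of 7 nodes with a double edge at one end; the terminal node there is the unique long simple root (C_7), so the type is C_7 (the algebra sp(14)).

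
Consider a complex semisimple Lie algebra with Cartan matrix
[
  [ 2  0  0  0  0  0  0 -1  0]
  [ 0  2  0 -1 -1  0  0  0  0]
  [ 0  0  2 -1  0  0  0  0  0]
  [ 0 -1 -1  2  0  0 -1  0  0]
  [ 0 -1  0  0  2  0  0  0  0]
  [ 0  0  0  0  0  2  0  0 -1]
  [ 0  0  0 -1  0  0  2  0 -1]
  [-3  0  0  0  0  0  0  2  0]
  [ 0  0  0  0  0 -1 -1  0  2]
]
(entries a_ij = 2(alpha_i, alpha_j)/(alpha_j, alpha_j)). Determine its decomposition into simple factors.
type E_7 ⊕ type G_2

The diagram associated to this matrix has two connected components: the simple roots {alpha_2, alpha_3, alpha_4, alpha_5, alpha_6, alpha_7, alpha_9} form a chain of 6 nodes with one extra node attached to the third node from one end (E_7), and {alpha_1, alpha_8} form two nodes joined by a triple edge (G_2). A semisimple Lie algebra decomposes uniquely as the direct sum of simple ideals, one per connected component of its Dynkin diagram, so g ≅ E_7 ⊕ G_2 (dimension 133 + 14 = 147).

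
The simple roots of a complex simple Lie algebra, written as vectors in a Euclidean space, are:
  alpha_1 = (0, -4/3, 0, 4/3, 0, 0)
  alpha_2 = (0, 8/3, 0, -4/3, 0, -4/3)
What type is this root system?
Compute the Cartan integers a_ij = 2(alpha_i, alpha_j)/(alpha_j, alpha_j); the resulting 2x2 Cartan matrix is
[[2, -1], [-3, 2]].
The roots have two lengths (squared-length ratio 3:1); the short ones are alpha_{1}. The associated Dynkin diagram is two nodes joined by a triple edge (G_2), so the type is G_2.

type G_2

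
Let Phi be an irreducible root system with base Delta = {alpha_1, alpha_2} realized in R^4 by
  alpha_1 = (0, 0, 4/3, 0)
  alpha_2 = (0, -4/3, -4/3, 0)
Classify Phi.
B_2

Compute the Cartan integers a_ij = 2(alpha_i, alpha_j)/(alpha_j, alpha_j); the resulting 2x2 Cartan matrix is
[[2, -1], [-2, 2]].
The roots have two lengths (squared-length ratio 2:1); the short ones are alpha_{1}. The associated Dynkin diagram is a chain of 2 nodes with a double edge at one end; the terminal node there is the unique short simple root (B_2), so the type is B_2 (the algebra so(5)).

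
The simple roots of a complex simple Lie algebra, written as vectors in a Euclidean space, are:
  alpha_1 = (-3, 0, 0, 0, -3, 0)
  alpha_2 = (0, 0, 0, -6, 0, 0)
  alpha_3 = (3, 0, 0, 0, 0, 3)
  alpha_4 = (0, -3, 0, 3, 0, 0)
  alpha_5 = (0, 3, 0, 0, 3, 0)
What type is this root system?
Compute the Cartan integers a_ij = 2(alpha_i, alpha_j)/(alpha_j, alpha_j); the resulting 5x5 Cartan matrix is
[[2, 0, -1, 0, -1], [0, 2, 0, -2, 0], [-1, 0, 2, 0, 0], [0, -1, 0, 2, -1], [-1, 0, 0, -1, 2]].
The roots have two lengths (squared-length ratio 2:1); the short ones are alpha_{1,3,4,5}. The associated Dynkin diagram is a chain of 5 nodes with a double edge at one end; the terminal node there is the unique long simple root (C_5), so the type is C_5 (the algebra sp(10)).

C5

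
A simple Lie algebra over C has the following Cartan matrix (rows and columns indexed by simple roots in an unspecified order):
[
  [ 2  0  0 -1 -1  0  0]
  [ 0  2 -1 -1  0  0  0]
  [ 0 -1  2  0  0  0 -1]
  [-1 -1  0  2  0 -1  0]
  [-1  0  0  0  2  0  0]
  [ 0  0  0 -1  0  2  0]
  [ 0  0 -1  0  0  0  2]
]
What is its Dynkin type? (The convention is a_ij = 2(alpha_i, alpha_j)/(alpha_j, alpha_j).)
The matrix has rank 7 with 2's on the diagonal. Reading the off-diagonal entries as Dynkin edges (a single edge where a_ij = a_ji = -1; a double or triple edge where a_ij * a_ji = 2 or 3), the diagram is a chain of 6 nodes with one extra node attached to the third node from one end (E_7). One simple-root ordering that puts it in standard form is (alpha_5, alpha_6, alpha_1, alpha_4, alpha_2, alpha_3, alpha_7). So the algebra is type E_7.

E_7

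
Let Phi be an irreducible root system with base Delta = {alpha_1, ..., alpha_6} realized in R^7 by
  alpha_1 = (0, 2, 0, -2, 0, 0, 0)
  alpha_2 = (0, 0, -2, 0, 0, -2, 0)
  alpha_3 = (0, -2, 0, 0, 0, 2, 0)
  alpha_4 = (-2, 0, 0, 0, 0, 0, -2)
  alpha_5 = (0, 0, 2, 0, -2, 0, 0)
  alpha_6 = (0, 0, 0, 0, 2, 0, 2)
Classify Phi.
type A_6

Compute the Cartan integers a_ij = 2(alpha_i, alpha_j)/(alpha_j, alpha_j); the resulting 6x6 Cartan matrix is
[[2, 0, -1, 0, 0, 0], [0, 2, -1, 0, -1, 0], [-1, -1, 2, 0, 0, 0], [0, 0, 0, 2, 0, -1], [0, -1, 0, 0, 2, -1], [0, 0, 0, -1, -1, 2]].
All simple roots have the same length, so the diagram is simply laced. The associated Dynkin diagram is a chain of 6 nodes with single edges (A_6), so the type is A_6 (the algebra sl(7)).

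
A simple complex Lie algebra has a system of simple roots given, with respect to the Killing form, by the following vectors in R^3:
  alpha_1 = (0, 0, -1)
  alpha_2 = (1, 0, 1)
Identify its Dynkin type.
B_2

Compute the Cartan integers a_ij = 2(alpha_i, alpha_j)/(alpha_j, alpha_j); the resulting 2x2 Cartan matrix is
[[2, -1], [-2, 2]].
The roots have two lengths (squared-length ratio 2:1); the short ones are alpha_{1}. The associated Dynkin diagram is a chain of 2 nodes with a double edge at one end; the terminal node there is the unique short simple root (B_2), so the type is B_2 (the algebra so(5)).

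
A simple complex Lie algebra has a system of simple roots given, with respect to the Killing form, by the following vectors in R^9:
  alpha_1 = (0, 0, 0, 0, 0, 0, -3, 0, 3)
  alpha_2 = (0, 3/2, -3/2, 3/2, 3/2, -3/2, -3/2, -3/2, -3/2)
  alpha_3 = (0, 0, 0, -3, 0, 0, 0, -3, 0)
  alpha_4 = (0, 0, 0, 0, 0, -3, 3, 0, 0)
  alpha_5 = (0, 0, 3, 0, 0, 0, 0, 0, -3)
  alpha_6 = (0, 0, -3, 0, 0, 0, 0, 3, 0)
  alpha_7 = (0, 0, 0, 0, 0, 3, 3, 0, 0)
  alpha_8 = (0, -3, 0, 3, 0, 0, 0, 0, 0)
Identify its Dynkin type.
E_8

Compute the Cartan integers a_ij = 2(alpha_i, alpha_j)/(alpha_j, alpha_j); the resulting 8x8 Cartan matrix is
[[2, 0, 0, -1, -1, 0, -1, 0], [0, 2, 0, 0, 0, 0, -1, 0], [0, 0, 2, 0, 0, -1, 0, -1], [-1, 0, 0, 2, 0, 0, 0, 0], [-1, 0, 0, 0, 2, -1, 0, 0], [0, 0, -1, 0, -1, 2, 0, 0], [-1, -1, 0, 0, 0, 0, 2, 0], [0, 0, -1, 0, 0, 0, 0, 2]].
All simple roots have the same length, so the diagram is simply laced. The associated Dynkin diagram is a chain of 7 nodes with one extra node attached to the third node from one end (E_8), so the type is E_8.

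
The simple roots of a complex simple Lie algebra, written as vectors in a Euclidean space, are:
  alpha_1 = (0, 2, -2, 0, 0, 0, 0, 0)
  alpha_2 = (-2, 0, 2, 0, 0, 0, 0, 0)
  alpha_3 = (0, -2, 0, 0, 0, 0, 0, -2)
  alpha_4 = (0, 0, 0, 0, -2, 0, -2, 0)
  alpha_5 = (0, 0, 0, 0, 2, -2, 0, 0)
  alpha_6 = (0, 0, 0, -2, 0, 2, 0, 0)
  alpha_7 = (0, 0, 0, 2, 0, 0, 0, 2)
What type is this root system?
Compute the Cartan integers a_ij = 2(alpha_i, alpha_j)/(alpha_j, alpha_j); the resulting 7x7 Cartan matrix is
[[2, -1, -1, 0, 0, 0, 0], [-1, 2, 0, 0, 0, 0, 0], [-1, 0, 2, 0, 0, 0, -1], [0, 0, 0, 2, -1, 0, 0], [0, 0, 0, -1, 2, -1, 0], [0, 0, 0, 0, -1, 2, -1], [0, 0, -1, 0, 0, -1, 2]].
All simple roots have the same length, so the diagram is simply laced. The associated Dynkin diagram is a chain of 7 nodes with single edges (A_7), so the type is A_7 (the algebra sl(8)).

type A_7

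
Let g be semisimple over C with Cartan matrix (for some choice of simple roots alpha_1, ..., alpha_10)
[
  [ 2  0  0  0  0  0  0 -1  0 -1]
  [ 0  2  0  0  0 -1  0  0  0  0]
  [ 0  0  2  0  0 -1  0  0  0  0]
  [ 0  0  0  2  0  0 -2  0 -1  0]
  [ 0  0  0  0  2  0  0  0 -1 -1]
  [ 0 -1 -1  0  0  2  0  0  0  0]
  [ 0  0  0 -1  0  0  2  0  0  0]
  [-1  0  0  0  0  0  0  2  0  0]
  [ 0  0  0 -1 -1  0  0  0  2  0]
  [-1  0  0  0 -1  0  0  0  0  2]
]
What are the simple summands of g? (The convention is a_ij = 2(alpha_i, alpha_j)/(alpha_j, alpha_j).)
A_3 + B_7

The diagram associated to this matrix has two connected components: the simple roots {alpha_2, alpha_3, alpha_6} form a chain of 3 nodes with single edges (A_3), and {alpha_1, alpha_4, alpha_5, alpha_7, alpha_8, alpha_9, alpha_10} form a chain of 7 nodes with a double edge at one end; the terminal node there is the unique short simple root (B_7). A semisimple Lie algebra decomposes uniquely as the direct sum of simple ideals, one per connected component of its Dynkin diagram, so g ≅ A_3 ⊕ B_7 (dimension 15 + 105 = 120).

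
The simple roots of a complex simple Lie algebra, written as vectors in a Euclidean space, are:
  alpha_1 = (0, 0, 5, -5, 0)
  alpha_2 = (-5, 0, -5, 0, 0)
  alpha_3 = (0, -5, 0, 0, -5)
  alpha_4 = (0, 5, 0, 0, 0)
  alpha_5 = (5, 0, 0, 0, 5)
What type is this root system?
B5

Compute the Cartan integers a_ij = 2(alpha_i, alpha_j)/(alpha_j, alpha_j); the resulting 5x5 Cartan matrix is
[[2, -1, 0, 0, 0], [-1, 2, 0, 0, -1], [0, 0, 2, -2, -1], [0, 0, -1, 2, 0], [0, -1, -1, 0, 2]].
The roots have two lengths (squared-length ratio 2:1); the short ones are alpha_{4}. The associated Dynkin diagram is a chain of 5 nodes with a double edge at one end; the terminal node there is the unique short simple root (B_5), so the type is B_5 (the algebra so(11)).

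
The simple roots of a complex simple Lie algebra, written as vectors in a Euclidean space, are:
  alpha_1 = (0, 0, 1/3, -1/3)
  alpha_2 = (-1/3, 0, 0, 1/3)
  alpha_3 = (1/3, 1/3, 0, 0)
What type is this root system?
Compute the Cartan integers a_ij = 2(alpha_i, alpha_j)/(alpha_j, alpha_j); the resulting 3x3 Cartan matrix is
[[2, -1, 0], [-1, 2, -1], [0, -1, 2]].
All simple roots have the same length, so the diagram is simply laced. The associated Dynkin diagram is a chain of 3 nodes with single edges (A_3), so the type is A_3 (the algebra sl(4)).

type A_3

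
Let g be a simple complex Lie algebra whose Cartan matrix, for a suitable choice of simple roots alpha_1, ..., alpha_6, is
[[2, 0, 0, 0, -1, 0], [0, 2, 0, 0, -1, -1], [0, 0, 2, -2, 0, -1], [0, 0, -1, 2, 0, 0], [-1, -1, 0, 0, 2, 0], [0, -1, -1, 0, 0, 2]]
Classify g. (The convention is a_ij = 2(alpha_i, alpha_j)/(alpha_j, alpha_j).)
The matrix has rank 6 with 2's on the diagonal. Reading the off-diagonal entries as Dynkin edges (a single edge where a_ij = a_ji = -1; a double or triple edge where a_ij * a_ji = 2 or 3), the diagram is a chain of 6 nodes with a double edge at one end; the terminal node there is the unique short simple root (B_6). One simple-root ordering that puts it in standard form is (alpha_1, alpha_5, alpha_2, alpha_6, alpha_3, alpha_4). So the algebra is type B_6, i.e. so(13).

B_6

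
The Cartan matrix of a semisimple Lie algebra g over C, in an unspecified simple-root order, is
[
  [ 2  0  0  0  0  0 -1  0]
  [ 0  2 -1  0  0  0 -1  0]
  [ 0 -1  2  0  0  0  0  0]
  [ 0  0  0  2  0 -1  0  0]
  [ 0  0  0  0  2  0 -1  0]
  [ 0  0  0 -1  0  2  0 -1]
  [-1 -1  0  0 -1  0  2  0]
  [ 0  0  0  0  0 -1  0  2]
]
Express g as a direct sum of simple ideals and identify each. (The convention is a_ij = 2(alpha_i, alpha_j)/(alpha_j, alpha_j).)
The diagram associated to this matrix has two connected components: the simple roots {alpha_4, alpha_6, alpha_8} form a chain of 3 nodes with single edges (A_3), and {alpha_1, alpha_2, alpha_3, alpha_5, alpha_7} form a chain of 3 nodes with a fork of two nodes at one end (D_5). A semisimple Lie algebra decomposes uniquely as the direct sum of simple ideals, one per connected component of its Dynkin diagram, so g ≅ A_3 ⊕ D_5 (dimension 15 + 45 = 60).

A3 + D5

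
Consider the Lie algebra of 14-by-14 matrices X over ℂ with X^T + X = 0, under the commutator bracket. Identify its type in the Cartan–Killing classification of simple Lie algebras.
This is so(14) with 14 even, which has dimension 14(14-1)/2 = 91 and rank 14/2 = 7. In the classification of classical Lie algebras, the orthogonal algebra so(2n) in an even number of variables has type D_n; here n = 7, so the Dynkin diagram is a chain of 5 nodes with a fork of two nodes at one end (D_7). Hence the type is D_7.

type D_7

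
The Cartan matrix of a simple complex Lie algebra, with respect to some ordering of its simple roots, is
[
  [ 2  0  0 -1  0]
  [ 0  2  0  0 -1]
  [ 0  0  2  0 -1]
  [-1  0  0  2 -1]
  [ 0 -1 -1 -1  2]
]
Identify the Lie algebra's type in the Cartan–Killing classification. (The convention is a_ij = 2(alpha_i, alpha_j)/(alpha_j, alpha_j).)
type D_5

The matrix has rank 5 with 2's on the diagonal. Reading the off-diagonal entries as Dynkin edges (a single edge where a_ij = a_ji = -1; a double or triple edge where a_ij * a_ji = 2 or 3), the diagram is a chain of 3 nodes with a fork of two nodes at one end (D_5). One simple-root ordering that puts it in standard form is (alpha_1, alpha_4, alpha_5, alpha_2, alpha_3). So the algebra is type D_5, i.e. so(10).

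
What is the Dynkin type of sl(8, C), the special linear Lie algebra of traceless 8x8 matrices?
This is sl(8), which has dimension 8^2 - 1 = 63 and rank 8 - 1 = 7 (a Cartan subalgebra is the diagonal traceless matrices). In the classification of classical Lie algebras, the special linear algebra sl(n+1) has type A_n; here n = 7, so the Dynkin diagram is a chain of 7 nodes with single edges (A_7). Hence the type is A_7.

type A_7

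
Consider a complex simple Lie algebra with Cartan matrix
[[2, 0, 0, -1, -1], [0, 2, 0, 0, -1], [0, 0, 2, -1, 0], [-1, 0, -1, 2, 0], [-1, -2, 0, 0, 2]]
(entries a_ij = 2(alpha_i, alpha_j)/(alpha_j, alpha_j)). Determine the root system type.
The matrix has rank 5 with 2's on the diagonal. Reading the off-diagonal entries as Dynkin edges (a single edge where a_ij = a_ji = -1; a double or triple edge where a_ij * a_ji = 2 or 3), the diagram is a chain of 5 nodes with a double edge at one end; the terminal node there is the unique short simple root (B_5). One simple-root ordering that puts it in standard form is (alpha_3, alpha_4, alpha_1, alpha_5, alpha_2). So the algebra is type B_5, i.e. so(11).

B_5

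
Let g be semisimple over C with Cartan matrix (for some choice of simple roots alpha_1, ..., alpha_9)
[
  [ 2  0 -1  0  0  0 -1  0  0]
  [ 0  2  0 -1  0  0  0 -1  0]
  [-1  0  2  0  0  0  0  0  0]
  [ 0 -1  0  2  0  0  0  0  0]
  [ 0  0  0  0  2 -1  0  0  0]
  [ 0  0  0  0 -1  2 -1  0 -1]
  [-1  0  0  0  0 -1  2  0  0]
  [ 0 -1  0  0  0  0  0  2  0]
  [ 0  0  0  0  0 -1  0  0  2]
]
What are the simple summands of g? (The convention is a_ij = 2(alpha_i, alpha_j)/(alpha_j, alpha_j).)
The diagram associated to this matrix has two connected components: the simple roots {alpha_2, alpha_4, alpha_8} form a chain of 3 nodes with single edges (A_3), and {alpha_1, alpha_3, alpha_5, alpha_6, alpha_7, alpha_9} form a chain of 4 nodes with a fork of two nodes at one end (D_6). A semisimple Lie algebra decomposes uniquely as the direct sum of simple ideals, one per connected component of its Dynkin diagram, so g ≅ A_3 ⊕ D_6 (dimension 15 + 66 = 81).

A3 ⊕ D6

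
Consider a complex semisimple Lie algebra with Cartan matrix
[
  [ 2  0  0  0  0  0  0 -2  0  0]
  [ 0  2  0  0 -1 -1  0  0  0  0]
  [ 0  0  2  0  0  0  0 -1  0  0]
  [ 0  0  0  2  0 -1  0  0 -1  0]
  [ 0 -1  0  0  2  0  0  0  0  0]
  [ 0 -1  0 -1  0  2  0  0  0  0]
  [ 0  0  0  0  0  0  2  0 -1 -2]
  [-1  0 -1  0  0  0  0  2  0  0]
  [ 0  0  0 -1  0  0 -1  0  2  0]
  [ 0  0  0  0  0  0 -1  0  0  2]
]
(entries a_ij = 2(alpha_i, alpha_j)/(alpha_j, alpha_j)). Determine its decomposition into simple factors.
The diagram associated to this matrix has two connected components: the simple roots {alpha_2, alpha_4, alpha_5, alpha_6, alpha_7, alpha_9, alpha_10} form a chain of 7 nodes with a double edge at one end; the terminal node there is the unique short simple root (B_7), and {alpha_1, alpha_3, alpha_8} form a chain of 3 nodes with a double edge at one end; the terminal node there is the unique long simple root (C_3). A semisimple Lie algebra decomposes uniquely as the direct sum of simple ideals, one per connected component of its Dynkin diagram, so g ≅ B_7 ⊕ C_3 (dimension 105 + 21 = 126).

B_7 + C_3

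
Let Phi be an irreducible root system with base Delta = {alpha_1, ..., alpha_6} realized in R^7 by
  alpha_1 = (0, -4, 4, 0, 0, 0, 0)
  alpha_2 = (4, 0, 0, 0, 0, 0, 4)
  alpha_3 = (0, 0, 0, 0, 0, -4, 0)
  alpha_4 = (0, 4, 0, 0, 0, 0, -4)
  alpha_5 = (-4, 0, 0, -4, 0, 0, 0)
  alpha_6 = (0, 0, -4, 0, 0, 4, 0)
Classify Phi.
Compute the Cartan integers a_ij = 2(alpha_i, alpha_j)/(alpha_j, alpha_j); the resulting 6x6 Cartan matrix is
[[2, 0, 0, -1, 0, -1], [0, 2, 0, -1, -1, 0], [0, 0, 2, 0, 0, -1], [-1, -1, 0, 2, 0, 0], [0, -1, 0, 0, 2, 0], [-1, 0, -2, 0, 0, 2]].
The roots have two lengths (squared-length ratio 2:1); the short ones are alpha_{3}. The associated Dynkin diagram is a chain of 6 nodes with a double edge at one end; the terminal node there is the unique short simple root (B_6), so the type is B_6 (the algebra so(13)).

B_6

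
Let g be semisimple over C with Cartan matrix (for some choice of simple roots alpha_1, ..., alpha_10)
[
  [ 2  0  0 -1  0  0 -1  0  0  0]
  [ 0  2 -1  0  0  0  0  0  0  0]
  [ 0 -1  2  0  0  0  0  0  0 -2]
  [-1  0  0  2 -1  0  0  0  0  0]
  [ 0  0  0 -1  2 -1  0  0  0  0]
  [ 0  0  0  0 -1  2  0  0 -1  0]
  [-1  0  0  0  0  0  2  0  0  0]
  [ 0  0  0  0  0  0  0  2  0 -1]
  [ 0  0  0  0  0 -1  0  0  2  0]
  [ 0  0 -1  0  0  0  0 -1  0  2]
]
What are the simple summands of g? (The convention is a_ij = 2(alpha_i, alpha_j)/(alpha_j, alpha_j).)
The diagram associated to this matrix has two connected components: the simple roots {alpha_1, alpha_4, alpha_5, alpha_6, alpha_7, alpha_9} form a chain of 6 nodes with single edges (A_6), and {alpha_2, alpha_3, alpha_8, alpha_10} form a chain of 4 nodes with a double edge between the middle two (F_4). A semisimple Lie algebra decomposes uniquely as the direct sum of simple ideals, one per connected component of its Dynkin diagram, so g ≅ A_6 ⊕ F_4 (dimension 48 + 52 = 100).

A_6 ⊕ F_4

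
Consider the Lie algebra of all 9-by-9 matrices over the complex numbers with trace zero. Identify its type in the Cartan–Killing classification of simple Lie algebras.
A_8

This is sl(9), which has dimension 9^2 - 1 = 80 and rank 9 - 1 = 8 (a Cartan subalgebra is the diagonal traceless matrices). In the classification of classical Lie algebras, the special linear algebra sl(n+1) has type A_n; here n = 8, so the Dynkin diagram is a chain of 8 nodes with single edges (A_8). Hence the type is A_8.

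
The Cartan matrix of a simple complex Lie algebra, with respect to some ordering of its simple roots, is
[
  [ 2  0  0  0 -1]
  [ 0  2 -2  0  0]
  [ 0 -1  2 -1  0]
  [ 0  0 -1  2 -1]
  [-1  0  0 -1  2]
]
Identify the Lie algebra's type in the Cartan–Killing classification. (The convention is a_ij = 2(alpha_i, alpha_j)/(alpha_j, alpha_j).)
C_5 (sp(10))

The matrix has rank 5 with 2's on the diagonal. Reading the off-diagonal entries as Dynkin edges (a single edge where a_ij = a_ji = -1; a double or triple edge where a_ij * a_ji = 2 or 3), the diagram is a chain of 5 nodes with a double edge at one end; the terminal node there is the unique long simple root (C_5). One simple-root ordering that puts it in standard form is (alpha_1, alpha_5, alpha_4, alpha_3, alpha_2). So the algebra is type C_5, i.e. sp(10).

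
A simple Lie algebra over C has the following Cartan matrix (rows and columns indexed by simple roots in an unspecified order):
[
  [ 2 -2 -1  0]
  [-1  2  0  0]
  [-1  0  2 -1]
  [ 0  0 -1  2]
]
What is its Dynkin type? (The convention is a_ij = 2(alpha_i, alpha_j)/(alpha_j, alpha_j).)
B_4

The matrix has rank 4 with 2's on the diagonal. Reading the off-diagonal entries as Dynkin edges (a single edge where a_ij = a_ji = -1; a double or triple edge where a_ij * a_ji = 2 or 3), the diagram is a chain of 4 nodes with a double edge at one end; the terminal node there is the unique short simple root (B_4). One simple-root ordering that puts it in standard form is (alpha_4, alpha_3, alpha_1, alpha_2). So the algebra is type B_4, i.e. so(9).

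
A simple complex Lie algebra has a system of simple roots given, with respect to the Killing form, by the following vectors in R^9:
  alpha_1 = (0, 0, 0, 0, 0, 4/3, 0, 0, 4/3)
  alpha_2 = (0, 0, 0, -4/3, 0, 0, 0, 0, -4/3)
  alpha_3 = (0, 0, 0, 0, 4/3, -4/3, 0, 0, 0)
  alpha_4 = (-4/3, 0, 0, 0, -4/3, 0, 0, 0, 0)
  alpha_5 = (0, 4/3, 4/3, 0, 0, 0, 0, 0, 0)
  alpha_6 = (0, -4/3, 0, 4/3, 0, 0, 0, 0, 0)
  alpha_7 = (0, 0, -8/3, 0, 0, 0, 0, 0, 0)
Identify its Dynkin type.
Compute the Cartan integers a_ij = 2(alpha_i, alpha_j)/(alpha_j, alpha_j); the resulting 7x7 Cartan matrix is
[[2, -1, -1, 0, 0, 0, 0], [-1, 2, 0, 0, 0, -1, 0], [-1, 0, 2, -1, 0, 0, 0], [0, 0, -1, 2, 0, 0, 0], [0, 0, 0, 0, 2, -1, -1], [0, -1, 0, 0, -1, 2, 0], [0, 0, 0, 0, -2, 0, 2]].
The roots have two lengths (squared-length ratio 2:1); the short ones are alpha_{1,2,3,4,5,6}. The associated Dynkin diagram is a chain of 7 nodes with a double edge at one end; the terminal node there is the unique long simple root (C_7), so the type is C_7 (the algebra sp(14)).

C_7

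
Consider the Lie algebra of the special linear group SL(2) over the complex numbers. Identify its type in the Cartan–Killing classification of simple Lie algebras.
type A_1

This is sl(2), which has dimension 2^2 - 1 = 3 and rank 2 - 1 = 1 (a Cartan subalgebra is the diagonal traceless matrices). In the classification of classical Lie algebras, the special linear algebra sl(n+1) has type A_n; here n = 1, so the Dynkin diagram is a chain of 1 nodes with single edges (A_1). Hence the type is A_1.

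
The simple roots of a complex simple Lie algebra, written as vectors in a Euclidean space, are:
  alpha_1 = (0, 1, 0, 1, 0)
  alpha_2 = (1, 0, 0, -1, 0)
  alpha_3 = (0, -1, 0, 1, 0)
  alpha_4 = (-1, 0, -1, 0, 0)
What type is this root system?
Compute the Cartan integers a_ij = 2(alpha_i, alpha_j)/(alpha_j, alpha_j); the resulting 4x4 Cartan matrix is
[[2, -1, 0, 0], [-1, 2, -1, -1], [0, -1, 2, 0], [0, -1, 0, 2]].
All simple roots have the same length, so the diagram is simply laced. The associated Dynkin diagram is a chain of 2 nodes with a fork of two nodes at one end (D_4), so the type is D_4 (the algebra so(8)).

D_4 (so(8))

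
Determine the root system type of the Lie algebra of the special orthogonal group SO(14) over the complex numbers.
D_7

This is so(14) with 14 even, which has dimension 14(14-1)/2 = 91 and rank 14/2 = 7. In the classification of classical Lie algebras, the orthogonal algebra so(2n) in an even number of variables has type D_n; here n = 7, so the Dynkin diagram is a chain of 5 nodes with a fork of two nodes at one end (D_7). Hence the type is D_7.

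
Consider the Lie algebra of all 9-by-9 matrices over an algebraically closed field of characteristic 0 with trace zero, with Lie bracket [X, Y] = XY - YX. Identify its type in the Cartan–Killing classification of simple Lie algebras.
type A_8

This is sl(9), which has dimension 9^2 - 1 = 80 and rank 9 - 1 = 8 (a Cartan subalgebra is the diagonal traceless matrices). In the classification of classical Lie algebras, the special linear algebra sl(n+1) has type A_n; here n = 8, so the Dynkin diagram is a chain of 8 nodes with single edges (A_8). Hence the type is A_8.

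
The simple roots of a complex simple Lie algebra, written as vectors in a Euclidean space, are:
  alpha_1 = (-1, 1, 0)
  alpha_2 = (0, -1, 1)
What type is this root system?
Compute the Cartan integers a_ij = 2(alpha_i, alpha_j)/(alpha_j, alpha_j); the resulting 2x2 Cartan matrix is
[[2, -1], [-1, 2]].
All simple roots have the same length, so the diagram is simply laced. The associated Dynkin diagram is a chain of 2 nodes with single edges (A_2), so the type is A_2 (the algebra sl(3)).

A2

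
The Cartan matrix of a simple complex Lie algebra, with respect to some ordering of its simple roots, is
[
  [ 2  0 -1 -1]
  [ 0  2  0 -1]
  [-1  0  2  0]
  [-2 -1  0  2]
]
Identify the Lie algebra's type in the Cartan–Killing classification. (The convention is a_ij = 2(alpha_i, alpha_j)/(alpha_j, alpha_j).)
The matrix has rank 4 with 2's on the diagonal. Reading the off-diagonal entries as Dynkin edges (a single edge where a_ij = a_ji = -1; a double or triple edge where a_ij * a_ji = 2 or 3), the diagram is a chain of 4 nodes with a double edge between the middle two (F_4). One simple-root ordering that puts it in standard form is (alpha_2, alpha_4, alpha_1, alpha_3). So the algebra is type F_4.

F_4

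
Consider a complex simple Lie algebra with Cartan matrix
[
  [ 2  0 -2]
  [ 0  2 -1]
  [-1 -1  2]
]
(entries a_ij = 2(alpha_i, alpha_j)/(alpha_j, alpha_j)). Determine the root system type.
The matrix has rank 3 with 2's on the diagonal. Reading the off-diagonal entries as Dynkin edges (a single edge where a_ij = a_ji = -1; a double or triple edge where a_ij * a_ji = 2 or 3), the diagram is a chain of 3 nodes with a double edge at one end; the terminal node there is the unique long simple root (C_3). One simple-root ordering that puts it in standard form is (alpha_2, alpha_3, alpha_1). So the algebra is type C_3, i.e. sp(6).

C_3 (sp(6))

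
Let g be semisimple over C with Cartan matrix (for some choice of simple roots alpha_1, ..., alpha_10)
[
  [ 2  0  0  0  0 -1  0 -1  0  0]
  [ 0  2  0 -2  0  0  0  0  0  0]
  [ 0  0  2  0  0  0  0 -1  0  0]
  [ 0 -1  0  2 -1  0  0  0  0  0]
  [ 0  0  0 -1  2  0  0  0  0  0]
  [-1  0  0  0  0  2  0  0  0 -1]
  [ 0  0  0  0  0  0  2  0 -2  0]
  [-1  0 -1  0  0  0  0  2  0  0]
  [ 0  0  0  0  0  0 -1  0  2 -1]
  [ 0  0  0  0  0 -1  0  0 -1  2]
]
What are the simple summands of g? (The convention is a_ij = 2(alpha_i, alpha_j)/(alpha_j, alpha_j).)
The diagram associated to this matrix has two connected components: the simple roots {alpha_2, alpha_4, alpha_5} form a chain of 3 nodes with a double edge at one end; the terminal node there is the unique long simple root (C_3), and {alpha_1, alpha_3, alpha_6, alpha_7, alpha_8, alpha_9, alpha_10} form a chain of 7 nodes with a double edge at one end; the terminal node there is the unique long simple root (C_7). A semisimple Lie algebra decomposes uniquely as the direct sum of simple ideals, one per connected component of its Dynkin diagram, so g ≅ C_3 ⊕ C_7 (dimension 21 + 105 = 126).

C3 + C7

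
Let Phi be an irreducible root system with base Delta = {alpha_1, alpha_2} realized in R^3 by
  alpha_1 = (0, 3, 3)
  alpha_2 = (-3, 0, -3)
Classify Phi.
A2

Compute the Cartan integers a_ij = 2(alpha_i, alpha_j)/(alpha_j, alpha_j); the resulting 2x2 Cartan matrix is
[[2, -1], [-1, 2]].
All simple roots have the same length, so the diagram is simply laced. The associated Dynkin diagram is a chain of 2 nodes with single edges (A_2), so the type is A_2 (the algebra sl(3)).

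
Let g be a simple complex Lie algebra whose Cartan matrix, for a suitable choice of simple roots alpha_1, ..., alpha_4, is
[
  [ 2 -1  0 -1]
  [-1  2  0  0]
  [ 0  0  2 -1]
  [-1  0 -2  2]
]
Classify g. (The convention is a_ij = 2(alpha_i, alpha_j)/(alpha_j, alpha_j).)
type B_4

The matrix has rank 4 with 2's on the diagonal. Reading the off-diagonal entries as Dynkin edges (a single edge where a_ij = a_ji = -1; a double or triple edge where a_ij * a_ji = 2 or 3), the diagram is a chain of 4 nodes with a double edge at one end; the terminal node there is the unique short simple root (B_4). One simple-root ordering that puts it in standard form is (alpha_2, alpha_1, alpha_4, alpha_3). So the algebra is type B_4, i.e. so(9).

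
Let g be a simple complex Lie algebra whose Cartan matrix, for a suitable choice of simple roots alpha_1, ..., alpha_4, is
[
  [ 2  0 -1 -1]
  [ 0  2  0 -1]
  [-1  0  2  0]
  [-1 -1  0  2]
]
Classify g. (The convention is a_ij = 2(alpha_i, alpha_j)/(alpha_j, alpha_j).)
The matrix has rank 4 with 2's on the diagonal. Reading the off-diagonal entries as Dynkin edges (a single edge where a_ij = a_ji = -1; a double or triple edge where a_ij * a_ji = 2 or 3), the diagram is a chain of 4 nodes with single edges (A_4). One simple-root ordering that puts it in standard form is (alpha_2, alpha_4, alpha_1, alpha_3). So the algebra is type A_4, i.e. sl(5).

A4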